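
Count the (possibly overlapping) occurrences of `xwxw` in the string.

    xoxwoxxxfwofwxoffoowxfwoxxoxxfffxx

Sliding a length-4 window over the 34 characters (31 positions):
  (no match at any position)

0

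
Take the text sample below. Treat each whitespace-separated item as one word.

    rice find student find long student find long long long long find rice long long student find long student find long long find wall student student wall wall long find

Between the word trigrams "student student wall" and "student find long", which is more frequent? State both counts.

"student find long" (4 vs 1)

"student student wall": 1 occurrence
"student find long": 4 occurrences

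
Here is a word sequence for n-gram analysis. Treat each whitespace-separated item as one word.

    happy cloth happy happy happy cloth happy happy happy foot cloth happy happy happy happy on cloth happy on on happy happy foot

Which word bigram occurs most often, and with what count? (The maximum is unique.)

"happy happy", 8 times

Bigram frequencies (highest first):
  happy happy: 8
  cloth happy: 4
  happy cloth: 2
  happy foot: 2
  happy on: 2
  foot cloth: 1
  … (3 more, each ≤ 1)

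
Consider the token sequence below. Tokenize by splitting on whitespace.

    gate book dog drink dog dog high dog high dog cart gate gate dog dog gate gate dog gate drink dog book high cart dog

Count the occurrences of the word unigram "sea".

Scanning the 25 tokens for "sea":
  (none found)

0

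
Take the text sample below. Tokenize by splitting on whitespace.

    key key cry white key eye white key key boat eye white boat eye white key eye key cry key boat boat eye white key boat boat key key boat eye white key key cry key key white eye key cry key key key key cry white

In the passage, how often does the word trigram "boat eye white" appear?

Scanning the 45 overlapping trigram windows for "boat eye white":
  position 10–12: boat eye white
  position 13–15: boat eye white
  position 22–24: boat eye white
  position 30–32: boat eye white

4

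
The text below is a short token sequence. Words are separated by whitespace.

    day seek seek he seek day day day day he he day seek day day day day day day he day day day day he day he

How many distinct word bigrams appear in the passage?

27 tokens → 26 bigram windows in total.
Repeated bigrams (each contributes count−1 duplicates):
  day day: 11
  day he: 4
  he day: 3
  day seek: 2
  seek day: 2
17 duplicate windows → 26 − 17 = 9 distinct.

9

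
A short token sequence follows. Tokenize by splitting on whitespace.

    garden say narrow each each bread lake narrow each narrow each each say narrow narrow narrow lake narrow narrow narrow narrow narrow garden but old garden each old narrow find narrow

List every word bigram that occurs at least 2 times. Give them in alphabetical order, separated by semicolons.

each each; lake narrow; narrow each; narrow narrow; say narrow

Bigram counts meeting the condition (at least 2 times):
  each each: 2
  lake narrow: 2
  narrow each: 3
  narrow narrow: 6
  say narrow: 2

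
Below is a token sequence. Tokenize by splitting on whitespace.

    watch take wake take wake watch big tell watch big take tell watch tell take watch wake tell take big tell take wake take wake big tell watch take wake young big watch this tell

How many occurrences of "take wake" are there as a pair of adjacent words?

5

Scanning the 34 overlapping bigram windows for "take wake":
  position 2–3: take wake
  position 4–5: take wake
  position 22–23: take wake
  position 24–25: take wake
  position 29–30: take wake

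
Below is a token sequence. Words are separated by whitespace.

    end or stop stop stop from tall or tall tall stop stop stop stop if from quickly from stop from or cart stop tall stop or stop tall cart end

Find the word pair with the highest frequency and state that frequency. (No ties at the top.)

Bigram frequencies (highest first):
  stop stop: 5
  or stop: 2
  stop from: 2
  tall stop: 2
  stop tall: 2
  end or: 1
  … (15 more, each ≤ 1)

"stop stop", 5 times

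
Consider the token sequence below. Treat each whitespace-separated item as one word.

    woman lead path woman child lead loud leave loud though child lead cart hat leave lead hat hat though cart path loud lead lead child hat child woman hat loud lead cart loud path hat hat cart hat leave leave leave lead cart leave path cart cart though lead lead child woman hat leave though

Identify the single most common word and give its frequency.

Unigram frequencies (highest first):
  lead: 10
  hat: 9
  leave: 7
  cart: 7
  child: 5
  loud: 5
  … (3 more, each ≤ 4)

"lead", 10 times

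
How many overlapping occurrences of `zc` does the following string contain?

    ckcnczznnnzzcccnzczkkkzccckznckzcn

4

Sliding a length-2 window over the 34 characters (33 positions):
  position 12–13: zc
  position 17–18: zc
  position 23–24: zc
  position 32–33: zc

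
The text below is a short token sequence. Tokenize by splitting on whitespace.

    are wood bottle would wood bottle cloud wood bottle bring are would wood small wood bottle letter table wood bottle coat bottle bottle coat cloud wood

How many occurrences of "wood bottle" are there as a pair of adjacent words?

5

Scanning the 25 overlapping bigram windows for "wood bottle":
  position 2–3: wood bottle
  position 5–6: wood bottle
  position 8–9: wood bottle
  position 15–16: wood bottle
  position 19–20: wood bottle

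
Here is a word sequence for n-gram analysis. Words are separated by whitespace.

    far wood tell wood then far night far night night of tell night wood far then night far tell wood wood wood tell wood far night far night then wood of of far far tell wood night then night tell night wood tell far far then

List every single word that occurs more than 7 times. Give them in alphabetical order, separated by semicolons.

Unigram counts meeting the condition (more than 7 times):
  far: 11
  night: 10
  wood: 10

far; night; wood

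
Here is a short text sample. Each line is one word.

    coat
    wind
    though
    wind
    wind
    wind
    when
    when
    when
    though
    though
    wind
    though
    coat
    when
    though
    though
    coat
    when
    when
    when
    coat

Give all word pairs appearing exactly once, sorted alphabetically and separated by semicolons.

Bigram counts meeting the condition (exactly once):
  coat wind: 1
  when coat: 1
  wind when: 1

coat wind; when coat; wind when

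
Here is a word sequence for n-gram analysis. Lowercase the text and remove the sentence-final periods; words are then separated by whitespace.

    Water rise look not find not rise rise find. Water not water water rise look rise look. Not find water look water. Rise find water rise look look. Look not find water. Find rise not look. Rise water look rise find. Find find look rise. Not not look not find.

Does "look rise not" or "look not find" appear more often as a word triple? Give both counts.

"look not find" (4 vs 1)

"look rise not": 1 occurrence
"look not find": 4 occurrences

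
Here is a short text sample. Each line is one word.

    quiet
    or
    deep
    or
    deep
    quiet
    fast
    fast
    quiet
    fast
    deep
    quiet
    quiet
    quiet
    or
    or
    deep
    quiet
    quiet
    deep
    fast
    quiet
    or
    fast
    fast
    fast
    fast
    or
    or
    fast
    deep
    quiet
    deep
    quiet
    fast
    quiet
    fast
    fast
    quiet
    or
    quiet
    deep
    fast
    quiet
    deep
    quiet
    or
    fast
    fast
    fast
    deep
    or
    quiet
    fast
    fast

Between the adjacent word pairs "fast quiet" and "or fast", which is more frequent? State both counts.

"fast quiet": 5 occurrences
"or fast": 3 occurrences

"fast quiet" (5 vs 3)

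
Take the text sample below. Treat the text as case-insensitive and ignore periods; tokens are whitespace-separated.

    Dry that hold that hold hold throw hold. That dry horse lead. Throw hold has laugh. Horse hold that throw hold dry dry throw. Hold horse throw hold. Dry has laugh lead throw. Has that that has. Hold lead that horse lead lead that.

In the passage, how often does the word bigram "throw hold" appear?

Scanning the 43 overlapping bigram windows for "throw hold":
  position 7–8: throw hold
  position 13–14: throw hold
  position 20–21: throw hold
  position 24–25: throw hold
  position 27–28: throw hold

5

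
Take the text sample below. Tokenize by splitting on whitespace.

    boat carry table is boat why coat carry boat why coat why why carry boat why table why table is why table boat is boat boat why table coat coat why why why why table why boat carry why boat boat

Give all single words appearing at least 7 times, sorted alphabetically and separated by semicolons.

boat; why

Unigram counts meeting the condition (at least 7 times):
  boat: 10
  why: 14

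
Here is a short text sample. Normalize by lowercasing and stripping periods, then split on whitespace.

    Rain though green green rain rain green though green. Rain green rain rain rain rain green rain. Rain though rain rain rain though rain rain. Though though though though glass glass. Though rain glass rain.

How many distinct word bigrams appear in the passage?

35 tokens → 34 bigram windows in total.
Repeated bigrams (each contributes count−1 duplicates):
  rain rain: 8
  green rain: 4
  rain though: 4
  rain green: 3
  though rain: 3
  though though: 3
  though green: 2
20 duplicate windows → 34 − 20 = 14 distinct.

14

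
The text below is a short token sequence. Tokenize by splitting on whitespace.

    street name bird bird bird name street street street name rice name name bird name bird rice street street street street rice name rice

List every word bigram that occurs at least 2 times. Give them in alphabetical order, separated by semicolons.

bird bird; bird name; name bird; name rice; rice name; street name; street street

Bigram counts meeting the condition (at least 2 times):
  bird bird: 2
  bird name: 2
  name bird: 3
  name rice: 2
  rice name: 2
  street name: 2
  street street: 5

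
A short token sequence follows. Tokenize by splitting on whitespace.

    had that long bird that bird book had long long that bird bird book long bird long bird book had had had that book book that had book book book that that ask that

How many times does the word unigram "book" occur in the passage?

Scanning the 34 tokens for "book":
  position 7: book
  position 14: book
  position 19: book
  position 24: book
  position 25: book
  position 28: book
  position 29: book
  position 30: book

8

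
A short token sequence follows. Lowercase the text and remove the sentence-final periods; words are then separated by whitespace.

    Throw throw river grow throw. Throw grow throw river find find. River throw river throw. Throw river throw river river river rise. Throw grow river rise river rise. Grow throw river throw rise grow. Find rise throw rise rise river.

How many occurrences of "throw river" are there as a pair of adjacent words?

Scanning the 39 overlapping bigram windows for "throw river":
  position 2–3: throw river
  position 8–9: throw river
  position 13–14: throw river
  position 16–17: throw river
  position 18–19: throw river
  position 30–31: throw river

6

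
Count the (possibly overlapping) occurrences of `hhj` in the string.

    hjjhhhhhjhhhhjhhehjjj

Sliding a length-3 window over the 21 characters (19 positions):
  position 7–9: hhj
  position 12–14: hhj

2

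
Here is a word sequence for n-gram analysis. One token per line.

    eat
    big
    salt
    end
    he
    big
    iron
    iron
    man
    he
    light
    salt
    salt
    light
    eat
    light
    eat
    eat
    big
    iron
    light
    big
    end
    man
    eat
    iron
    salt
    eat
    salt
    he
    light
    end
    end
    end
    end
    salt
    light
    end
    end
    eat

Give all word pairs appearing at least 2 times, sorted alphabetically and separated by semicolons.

Bigram counts meeting the condition (at least 2 times):
  big iron: 2
  eat big: 2
  end end: 4
  he light: 2
  light eat: 2
  light end: 2
  salt light: 2

big iron; eat big; end end; he light; light eat; light end; salt light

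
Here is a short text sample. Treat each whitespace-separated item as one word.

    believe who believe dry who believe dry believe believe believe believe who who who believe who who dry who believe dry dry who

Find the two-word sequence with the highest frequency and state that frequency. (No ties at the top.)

"who believe", 4 times

Bigram frequencies (highest first):
  who believe: 4
  believe who: 3
  believe dry: 3
  dry who: 3
  believe believe: 3
  who who: 3
  … (3 more, each ≤ 1)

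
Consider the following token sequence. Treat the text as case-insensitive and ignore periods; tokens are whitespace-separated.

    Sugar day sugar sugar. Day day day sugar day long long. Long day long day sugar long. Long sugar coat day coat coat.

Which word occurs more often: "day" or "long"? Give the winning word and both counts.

"day": 8 occurrences
"long": 6 occurrences

"day" (8 vs 6)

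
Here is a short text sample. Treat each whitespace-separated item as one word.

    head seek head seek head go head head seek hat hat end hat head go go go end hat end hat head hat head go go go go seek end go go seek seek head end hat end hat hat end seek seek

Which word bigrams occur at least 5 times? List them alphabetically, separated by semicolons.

Bigram counts meeting the condition (at least 5 times):
  end hat: 5
  go go: 6

end hat; go go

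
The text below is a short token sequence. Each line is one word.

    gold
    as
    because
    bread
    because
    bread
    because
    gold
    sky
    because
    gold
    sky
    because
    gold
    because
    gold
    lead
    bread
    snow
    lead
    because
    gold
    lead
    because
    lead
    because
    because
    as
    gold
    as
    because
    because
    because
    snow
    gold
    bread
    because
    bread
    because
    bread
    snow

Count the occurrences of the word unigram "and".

0

Scanning the 41 tokens for "and":
  (none found)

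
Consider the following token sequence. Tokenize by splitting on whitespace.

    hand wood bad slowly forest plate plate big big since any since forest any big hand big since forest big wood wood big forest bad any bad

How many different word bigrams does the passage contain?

27 tokens → 26 bigram windows in total.
Repeated bigrams (each contributes count−1 duplicates):
  big since: 2
  since forest: 2
2 duplicate windows → 26 − 2 = 24 distinct.

24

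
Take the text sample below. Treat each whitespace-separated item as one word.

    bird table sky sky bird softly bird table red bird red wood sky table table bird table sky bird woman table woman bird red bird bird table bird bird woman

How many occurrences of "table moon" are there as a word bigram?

Scanning the 29 overlapping bigram windows for "table moon":
  (none found)

0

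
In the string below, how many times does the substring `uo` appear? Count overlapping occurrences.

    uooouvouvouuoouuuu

2

Sliding a length-2 window over the 18 characters (17 positions):
  position 1–2: uo
  position 12–13: uo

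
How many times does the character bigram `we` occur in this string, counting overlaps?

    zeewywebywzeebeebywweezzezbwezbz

Sliding a length-2 window over the 32 characters (31 positions):
  position 6–7: we
  position 20–21: we
  position 28–29: we

3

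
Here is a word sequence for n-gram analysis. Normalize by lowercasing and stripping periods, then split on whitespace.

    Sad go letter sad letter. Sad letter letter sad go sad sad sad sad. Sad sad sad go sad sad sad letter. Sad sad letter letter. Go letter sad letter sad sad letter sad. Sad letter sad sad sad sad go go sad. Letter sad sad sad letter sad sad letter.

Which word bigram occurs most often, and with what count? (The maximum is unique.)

"sad sad", 17 times

Bigram frequencies (highest first):
  sad sad: 17
  letter sad: 10
  sad letter: 10
  sad go: 4
  go sad: 3
  go letter: 2
  … (3 more, each ≤ 2)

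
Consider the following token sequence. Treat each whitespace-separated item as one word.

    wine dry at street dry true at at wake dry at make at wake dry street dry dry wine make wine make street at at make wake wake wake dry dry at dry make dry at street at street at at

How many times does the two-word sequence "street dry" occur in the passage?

2

Scanning the 40 overlapping bigram windows for "street dry":
  position 4–5: street dry
  position 16–17: street dry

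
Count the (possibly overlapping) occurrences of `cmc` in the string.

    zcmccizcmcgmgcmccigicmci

4

Sliding a length-3 window over the 24 characters (22 positions):
  position 2–4: cmc
  position 8–10: cmc
  position 14–16: cmc
  position 21–23: cmc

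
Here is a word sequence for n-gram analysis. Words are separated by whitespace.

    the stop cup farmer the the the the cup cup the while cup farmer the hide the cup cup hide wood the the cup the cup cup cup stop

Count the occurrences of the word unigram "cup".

10

Scanning the 29 tokens for "cup":
  position 3: cup
  position 9: cup
  position 10: cup
  position 13: cup
  position 18: cup
  position 19: cup
  position 24: cup
  position 26: cup
  position 27: cup
  position 28: cup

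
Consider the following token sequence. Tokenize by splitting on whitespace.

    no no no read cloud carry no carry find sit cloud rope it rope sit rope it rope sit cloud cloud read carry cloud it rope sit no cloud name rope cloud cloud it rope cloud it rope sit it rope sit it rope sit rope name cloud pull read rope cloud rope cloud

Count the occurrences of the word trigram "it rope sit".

6

Scanning the 52 overlapping trigram windows for "it rope sit":
  position 13–15: it rope sit
  position 17–19: it rope sit
  position 25–27: it rope sit
  position 37–39: it rope sit
  position 40–42: it rope sit
  position 43–45: it rope sit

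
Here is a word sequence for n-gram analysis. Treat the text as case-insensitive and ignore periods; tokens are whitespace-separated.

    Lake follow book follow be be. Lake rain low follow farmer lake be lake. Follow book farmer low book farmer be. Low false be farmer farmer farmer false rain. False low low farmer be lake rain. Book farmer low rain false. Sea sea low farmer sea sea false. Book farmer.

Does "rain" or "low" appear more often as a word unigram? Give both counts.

"low" (7 vs 4)

"rain": 4 occurrences
"low": 7 occurrences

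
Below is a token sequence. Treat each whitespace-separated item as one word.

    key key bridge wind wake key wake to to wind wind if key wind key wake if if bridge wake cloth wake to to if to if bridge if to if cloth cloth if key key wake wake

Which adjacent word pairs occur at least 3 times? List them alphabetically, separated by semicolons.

key wake; to if

Bigram counts meeting the condition (at least 3 times):
  key wake: 3
  to if: 3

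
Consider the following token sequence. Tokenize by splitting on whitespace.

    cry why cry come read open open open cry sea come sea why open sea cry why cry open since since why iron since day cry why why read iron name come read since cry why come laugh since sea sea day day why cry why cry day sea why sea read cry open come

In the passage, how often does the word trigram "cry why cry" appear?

3

Scanning the 53 overlapping trigram windows for "cry why cry":
  position 1–3: cry why cry
  position 16–18: cry why cry
  position 45–47: cry why cry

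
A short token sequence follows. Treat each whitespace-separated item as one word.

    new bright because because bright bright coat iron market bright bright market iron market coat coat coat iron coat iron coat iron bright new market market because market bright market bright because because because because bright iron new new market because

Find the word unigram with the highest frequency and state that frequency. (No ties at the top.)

"bright", 9 times

Unigram frequencies (highest first):
  bright: 9
  because: 8
  market: 8
  coat: 6
  iron: 6
  new: 4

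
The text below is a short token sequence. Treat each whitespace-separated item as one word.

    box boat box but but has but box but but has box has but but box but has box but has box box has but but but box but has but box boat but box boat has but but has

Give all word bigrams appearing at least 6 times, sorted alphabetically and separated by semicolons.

but but; but has

Bigram counts meeting the condition (at least 6 times):
  but but: 6
  but has: 6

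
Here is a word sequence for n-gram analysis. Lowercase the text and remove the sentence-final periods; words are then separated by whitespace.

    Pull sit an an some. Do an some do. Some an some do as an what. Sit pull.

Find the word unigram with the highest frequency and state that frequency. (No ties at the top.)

"an", 5 times

Unigram frequencies (highest first):
  an: 5
  some: 4
  do: 3
  pull: 2
  sit: 2
  as: 1
  … (1 more, each ≤ 1)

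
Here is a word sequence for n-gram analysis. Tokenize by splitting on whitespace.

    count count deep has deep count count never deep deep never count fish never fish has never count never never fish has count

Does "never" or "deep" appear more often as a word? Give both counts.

"never": 6 occurrences
"deep": 4 occurrences

"never" (6 vs 4)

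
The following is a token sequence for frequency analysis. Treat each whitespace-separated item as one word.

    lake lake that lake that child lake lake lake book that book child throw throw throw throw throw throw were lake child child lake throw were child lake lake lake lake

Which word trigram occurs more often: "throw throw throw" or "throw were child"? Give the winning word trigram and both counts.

"throw throw throw" (4 vs 1)

"throw throw throw": 4 occurrences
"throw were child": 1 occurrence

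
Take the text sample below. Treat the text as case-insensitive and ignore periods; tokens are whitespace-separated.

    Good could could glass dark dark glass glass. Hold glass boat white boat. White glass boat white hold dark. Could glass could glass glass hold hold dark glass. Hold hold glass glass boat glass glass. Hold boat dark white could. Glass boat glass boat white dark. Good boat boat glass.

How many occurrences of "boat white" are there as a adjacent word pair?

4

Scanning the 49 overlapping bigram windows for "boat white":
  position 11–12: boat white
  position 13–14: boat white
  position 16–17: boat white
  position 44–45: boat white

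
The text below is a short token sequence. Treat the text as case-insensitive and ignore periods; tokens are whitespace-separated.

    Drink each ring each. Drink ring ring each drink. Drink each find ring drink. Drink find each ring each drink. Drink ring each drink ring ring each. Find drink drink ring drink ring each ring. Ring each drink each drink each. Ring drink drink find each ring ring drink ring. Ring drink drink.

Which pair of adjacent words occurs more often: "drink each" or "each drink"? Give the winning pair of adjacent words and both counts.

"drink each": 4 occurrences
"each drink": 6 occurrences

"each drink" (6 vs 4)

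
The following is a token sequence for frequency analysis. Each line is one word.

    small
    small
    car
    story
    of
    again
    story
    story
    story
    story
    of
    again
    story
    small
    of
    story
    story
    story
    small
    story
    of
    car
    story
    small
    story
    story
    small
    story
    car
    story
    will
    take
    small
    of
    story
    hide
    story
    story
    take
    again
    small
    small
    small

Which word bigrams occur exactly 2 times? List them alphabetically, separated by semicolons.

again story; of again; of story; small of

Bigram counts meeting the condition (exactly 2 times):
  again story: 2
  of again: 2
  of story: 2
  small of: 2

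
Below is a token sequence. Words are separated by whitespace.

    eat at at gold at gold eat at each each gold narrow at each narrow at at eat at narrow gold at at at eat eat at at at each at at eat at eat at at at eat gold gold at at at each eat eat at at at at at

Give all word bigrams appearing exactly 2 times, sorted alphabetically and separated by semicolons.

Bigram counts meeting the condition (exactly 2 times):
  at gold: 2
  eat eat: 2
  narrow at: 2

at gold; eat eat; narrow at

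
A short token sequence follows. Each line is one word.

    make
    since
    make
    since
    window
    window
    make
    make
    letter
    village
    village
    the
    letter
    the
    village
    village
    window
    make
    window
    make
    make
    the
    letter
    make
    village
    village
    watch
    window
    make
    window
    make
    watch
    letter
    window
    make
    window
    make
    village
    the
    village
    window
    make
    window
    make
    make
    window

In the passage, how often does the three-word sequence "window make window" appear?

4

Scanning the 44 overlapping trigram windows for "window make window":
  position 17–19: window make window
  position 28–30: window make window
  position 34–36: window make window
  position 41–43: window make window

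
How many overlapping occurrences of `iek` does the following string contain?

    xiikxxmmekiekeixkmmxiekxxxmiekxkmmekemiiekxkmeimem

4

Sliding a length-3 window over the 50 characters (48 positions):
  position 11–13: iek
  position 21–23: iek
  position 28–30: iek
  position 40–42: iek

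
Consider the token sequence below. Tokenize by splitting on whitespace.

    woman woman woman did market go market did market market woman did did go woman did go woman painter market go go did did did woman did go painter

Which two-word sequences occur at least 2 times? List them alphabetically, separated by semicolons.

did did; did go; did market; go woman; market go; woman did; woman woman

Bigram counts meeting the condition (at least 2 times):
  did did: 3
  did go: 3
  did market: 2
  go woman: 2
  market go: 2
  woman did: 4
  woman woman: 2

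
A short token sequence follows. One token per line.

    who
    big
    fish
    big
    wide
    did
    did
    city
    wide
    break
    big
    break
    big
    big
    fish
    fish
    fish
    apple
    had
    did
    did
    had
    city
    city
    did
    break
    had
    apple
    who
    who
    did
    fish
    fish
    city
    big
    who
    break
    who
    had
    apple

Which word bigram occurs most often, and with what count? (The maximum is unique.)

Bigram frequencies (highest first):
  fish fish: 3
  big fish: 2
  did did: 2
  break big: 2
  had apple: 2
  who big: 1
  … (27 more, each ≤ 1)

"fish fish", 3 times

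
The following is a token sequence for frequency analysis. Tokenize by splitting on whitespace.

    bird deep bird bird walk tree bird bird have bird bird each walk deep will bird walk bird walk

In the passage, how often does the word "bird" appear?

Scanning the 19 tokens for "bird":
  position 1: bird
  position 3: bird
  position 4: bird
  position 7: bird
  position 8: bird
  position 10: bird
  position 11: bird
  position 16: bird
  position 18: bird

9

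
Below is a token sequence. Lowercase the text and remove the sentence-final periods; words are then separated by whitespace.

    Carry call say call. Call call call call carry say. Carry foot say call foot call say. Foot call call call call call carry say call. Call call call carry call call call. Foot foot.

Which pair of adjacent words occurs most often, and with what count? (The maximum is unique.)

"call call", 13 times

Bigram frequencies (highest first):
  call call: 13
  say call: 3
  call carry: 3
  carry call: 2
  call say: 2
  carry say: 2
  … (7 more, each ≤ 2)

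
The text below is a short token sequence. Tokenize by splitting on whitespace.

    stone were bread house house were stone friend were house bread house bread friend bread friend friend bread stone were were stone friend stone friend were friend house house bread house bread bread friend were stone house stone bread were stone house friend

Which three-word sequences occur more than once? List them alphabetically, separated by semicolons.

Trigram counts meeting the condition (more than once):
  bread house bread: 2
  house bread house: 2
  stone friend were: 2
  were stone friend: 2
  were stone house: 2

bread house bread; house bread house; stone friend were; were stone friend; were stone house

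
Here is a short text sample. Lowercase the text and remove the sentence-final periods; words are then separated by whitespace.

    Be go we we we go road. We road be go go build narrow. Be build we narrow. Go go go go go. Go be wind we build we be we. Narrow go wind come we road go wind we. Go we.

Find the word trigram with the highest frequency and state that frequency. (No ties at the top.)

"go go go", 4 times

Trigram frequencies (highest first):
  go go go: 4
  we narrow go: 2
  be go we: 1
  go we we: 1
  we we we: 1
  we we go: 1
  … (30 more, each ≤ 1)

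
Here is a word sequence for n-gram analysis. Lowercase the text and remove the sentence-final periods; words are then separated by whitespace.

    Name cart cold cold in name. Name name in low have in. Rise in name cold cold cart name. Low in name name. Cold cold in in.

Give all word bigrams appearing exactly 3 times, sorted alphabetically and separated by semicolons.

Bigram counts meeting the condition (exactly 3 times):
  cold cold: 3
  in name: 3
  name name: 3

cold cold; in name; name name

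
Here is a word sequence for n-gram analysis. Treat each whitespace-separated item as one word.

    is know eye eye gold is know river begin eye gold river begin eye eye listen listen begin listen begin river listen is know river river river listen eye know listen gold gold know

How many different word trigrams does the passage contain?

30

34 tokens → 32 trigram windows in total.
Repeated trigrams (each contributes count−1 duplicates):
  is know river: 2
  river begin eye: 2
2 duplicate windows → 32 − 2 = 30 distinct.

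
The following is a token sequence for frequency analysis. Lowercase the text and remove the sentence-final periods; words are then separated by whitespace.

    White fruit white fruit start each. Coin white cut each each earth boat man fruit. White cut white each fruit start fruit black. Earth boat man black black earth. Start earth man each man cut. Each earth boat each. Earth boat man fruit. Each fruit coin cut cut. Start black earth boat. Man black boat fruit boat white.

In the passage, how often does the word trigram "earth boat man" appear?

4

Scanning the 56 overlapping trigram windows for "earth boat man":
  position 12–14: earth boat man
  position 24–26: earth boat man
  position 40–42: earth boat man
  position 51–53: earth boat man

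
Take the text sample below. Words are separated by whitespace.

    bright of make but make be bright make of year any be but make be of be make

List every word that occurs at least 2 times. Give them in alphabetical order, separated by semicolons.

be; bright; but; make; of

Unigram counts meeting the condition (at least 2 times):
  be: 4
  bright: 2
  but: 2
  make: 5
  of: 3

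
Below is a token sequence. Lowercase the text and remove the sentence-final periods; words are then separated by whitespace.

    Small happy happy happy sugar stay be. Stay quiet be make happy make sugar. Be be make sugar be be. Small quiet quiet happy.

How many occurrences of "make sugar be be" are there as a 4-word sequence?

Scanning the 21 overlapping 4-gram windows for "make sugar be be":
  position 13–16: make sugar be be
  position 17–20: make sugar be be

2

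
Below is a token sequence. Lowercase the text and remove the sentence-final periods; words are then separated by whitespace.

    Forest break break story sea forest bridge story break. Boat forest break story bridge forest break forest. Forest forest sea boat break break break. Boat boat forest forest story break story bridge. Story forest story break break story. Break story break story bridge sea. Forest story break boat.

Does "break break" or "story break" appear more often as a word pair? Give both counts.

"break break": 4 occurrences
"story break": 6 occurrences

"story break" (6 vs 4)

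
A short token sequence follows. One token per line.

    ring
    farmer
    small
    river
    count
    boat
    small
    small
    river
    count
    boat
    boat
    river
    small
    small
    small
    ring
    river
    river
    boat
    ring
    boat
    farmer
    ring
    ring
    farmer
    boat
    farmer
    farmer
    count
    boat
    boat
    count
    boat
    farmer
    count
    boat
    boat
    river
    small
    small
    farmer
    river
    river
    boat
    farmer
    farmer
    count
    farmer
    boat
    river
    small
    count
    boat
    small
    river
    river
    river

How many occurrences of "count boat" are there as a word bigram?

6

Scanning the 57 overlapping bigram windows for "count boat":
  position 5–6: count boat
  position 10–11: count boat
  position 30–31: count boat
  position 33–34: count boat
  position 36–37: count boat
  position 53–54: count boat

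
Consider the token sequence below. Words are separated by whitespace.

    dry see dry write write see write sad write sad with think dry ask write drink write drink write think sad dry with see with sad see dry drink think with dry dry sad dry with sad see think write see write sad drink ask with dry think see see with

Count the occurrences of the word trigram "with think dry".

1

Scanning the 49 overlapping trigram windows for "with think dry":
  position 11–13: with think dry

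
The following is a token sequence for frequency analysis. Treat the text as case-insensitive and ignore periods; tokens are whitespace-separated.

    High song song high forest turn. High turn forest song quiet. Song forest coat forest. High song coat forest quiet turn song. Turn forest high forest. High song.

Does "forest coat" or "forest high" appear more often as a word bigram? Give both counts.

"forest high" (3 vs 1)

"forest coat": 1 occurrence
"forest high": 3 occurrences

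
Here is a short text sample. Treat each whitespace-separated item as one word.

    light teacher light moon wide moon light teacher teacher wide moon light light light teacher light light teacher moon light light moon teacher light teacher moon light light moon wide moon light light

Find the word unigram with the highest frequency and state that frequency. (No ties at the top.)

"light", 15 times

Unigram frequencies (highest first):
  light: 15
  moon: 8
  teacher: 7
  wide: 3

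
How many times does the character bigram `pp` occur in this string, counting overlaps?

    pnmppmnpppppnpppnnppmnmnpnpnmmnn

8

Sliding a length-2 window over the 32 characters (31 positions):
  position 4–5: pp
  position 8–9: pp
  position 9–10: pp
  position 10–11: pp
  position 11–12: pp
  position 14–15: pp
  position 15–16: pp
  position 19–20: pp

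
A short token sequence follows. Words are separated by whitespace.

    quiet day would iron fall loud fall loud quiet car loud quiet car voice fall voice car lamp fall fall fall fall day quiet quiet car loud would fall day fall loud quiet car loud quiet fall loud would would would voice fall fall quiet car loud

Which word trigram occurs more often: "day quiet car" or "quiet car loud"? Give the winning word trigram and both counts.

"day quiet car": 0 occurrences
"quiet car loud": 4 occurrences

"quiet car loud" (4 vs 0)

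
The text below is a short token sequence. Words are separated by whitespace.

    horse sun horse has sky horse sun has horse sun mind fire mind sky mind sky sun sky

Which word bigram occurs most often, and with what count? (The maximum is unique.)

"horse sun", 3 times

Bigram frequencies (highest first):
  horse sun: 3
  mind sky: 2
  sun horse: 1
  horse has: 1
  has sky: 1
  sky horse: 1
  … (8 more, each ≤ 1)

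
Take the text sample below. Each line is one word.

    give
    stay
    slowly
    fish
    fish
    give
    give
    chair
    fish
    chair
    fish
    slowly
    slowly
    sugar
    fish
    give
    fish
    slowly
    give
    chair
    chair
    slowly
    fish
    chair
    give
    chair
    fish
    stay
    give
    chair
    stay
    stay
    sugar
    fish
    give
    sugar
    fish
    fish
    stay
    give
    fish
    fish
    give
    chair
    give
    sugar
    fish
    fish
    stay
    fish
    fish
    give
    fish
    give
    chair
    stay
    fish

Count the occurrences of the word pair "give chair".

6

Scanning the 56 overlapping bigram windows for "give chair":
  position 7–8: give chair
  position 19–20: give chair
  position 25–26: give chair
  position 29–30: give chair
  position 43–44: give chair
  position 54–55: give chair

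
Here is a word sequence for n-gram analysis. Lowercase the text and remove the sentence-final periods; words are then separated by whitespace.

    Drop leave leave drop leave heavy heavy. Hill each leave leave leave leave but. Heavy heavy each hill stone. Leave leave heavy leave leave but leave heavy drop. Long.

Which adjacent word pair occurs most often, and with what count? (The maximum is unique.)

"leave leave", 6 times

Bigram frequencies (highest first):
  leave leave: 6
  leave heavy: 3
  drop leave: 2
  heavy heavy: 2
  leave but: 2
  leave drop: 1
  … (12 more, each ≤ 1)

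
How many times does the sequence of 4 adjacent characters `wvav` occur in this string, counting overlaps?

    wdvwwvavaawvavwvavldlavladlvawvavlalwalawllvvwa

4

Sliding a length-4 window over the 47 characters (44 positions):
  position 5–8: wvav
  position 11–14: wvav
  position 15–18: wvav
  position 30–33: wvav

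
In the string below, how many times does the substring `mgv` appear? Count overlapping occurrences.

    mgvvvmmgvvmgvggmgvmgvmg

Sliding a length-3 window over the 23 characters (21 positions):
  position 1–3: mgv
  position 7–9: mgv
  position 11–13: mgv
  position 16–18: mgv
  position 19–21: mgv

5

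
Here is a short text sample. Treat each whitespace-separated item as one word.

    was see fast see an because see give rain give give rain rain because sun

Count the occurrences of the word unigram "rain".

Scanning the 15 tokens for "rain":
  position 9: rain
  position 12: rain
  position 13: rain

3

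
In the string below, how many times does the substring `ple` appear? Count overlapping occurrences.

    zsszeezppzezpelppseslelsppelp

0

Sliding a length-3 window over the 29 characters (27 positions):
  (no match at any position)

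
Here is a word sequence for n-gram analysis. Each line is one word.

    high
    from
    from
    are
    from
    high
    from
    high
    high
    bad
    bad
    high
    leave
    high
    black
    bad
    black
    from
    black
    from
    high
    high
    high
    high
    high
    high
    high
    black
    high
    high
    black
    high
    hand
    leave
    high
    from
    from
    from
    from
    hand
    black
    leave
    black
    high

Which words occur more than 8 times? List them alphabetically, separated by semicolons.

from; high

Unigram counts meeting the condition (more than 8 times):
  from: 10
  high: 18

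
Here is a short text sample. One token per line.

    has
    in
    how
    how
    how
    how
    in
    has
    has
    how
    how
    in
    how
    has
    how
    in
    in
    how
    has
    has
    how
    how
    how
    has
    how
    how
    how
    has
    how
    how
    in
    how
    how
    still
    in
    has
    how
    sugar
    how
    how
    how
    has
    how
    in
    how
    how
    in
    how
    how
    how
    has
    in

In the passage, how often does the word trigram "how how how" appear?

Scanning the 50 overlapping trigram windows for "how how how":
  position 3–5: how how how
  position 4–6: how how how
  position 21–23: how how how
  position 25–27: how how how
  position 39–41: how how how
  position 48–50: how how how

6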